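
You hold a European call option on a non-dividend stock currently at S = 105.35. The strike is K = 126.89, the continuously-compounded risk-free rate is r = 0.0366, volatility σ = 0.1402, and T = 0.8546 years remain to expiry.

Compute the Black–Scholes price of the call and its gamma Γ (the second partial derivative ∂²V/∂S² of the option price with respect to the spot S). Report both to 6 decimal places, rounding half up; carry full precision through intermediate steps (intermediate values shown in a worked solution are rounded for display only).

price = 0.836672
Γ = 0.015444

σ√T = 0.1402·√0.8546 = 0.129607
d₁ = (ln(S/K) + (r+σ²/2)T) / (σ√T) = (ln(105.35/126.89) + (0.0366+0.1402²/2)·0.8546) / 0.129607 = (-0.186032 + 0.039677) / 0.129607 = -1.129219
d₂ = d₁ − σ√T = -1.129219 − 0.129607 = -1.258826
e^{−rT} = e^{−0.0366·0.8546} = 0.969206
N(d₁) = 0.129403,  N(d₂) = 0.104047
Call price V = S·N(d₁) − K·e^{−rT}·N(d₂) = 13.632574 − 12.795902 = 0.836672
φ(d₁) = (1/√(2π))·e^{−d₁²/2} = 0.210871
Γ = φ(d₁) / (S·σ·√T) = 0.015444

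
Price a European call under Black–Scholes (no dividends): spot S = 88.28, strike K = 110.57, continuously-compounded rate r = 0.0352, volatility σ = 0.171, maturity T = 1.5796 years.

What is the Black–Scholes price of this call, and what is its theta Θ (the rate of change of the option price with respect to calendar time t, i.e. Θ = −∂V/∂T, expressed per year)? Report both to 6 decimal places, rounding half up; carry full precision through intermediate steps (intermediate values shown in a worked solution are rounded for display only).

σ√T = 0.171·√1.5796 = 0.214916
d₁ = (ln(S/K) + (r+σ²/2)T) / (σ√T) = (ln(88.28/110.57) + (0.0352+0.171²/2)·1.5796) / 0.214916 = (-0.225135 + 0.078696) / 0.214916 = -0.681375
d₂ = d₁ − σ√T = -0.681375 − 0.214916 = -0.896292
e^{−rT} = e^{−0.0352·1.5796} = 0.945916
N(d₁) = 0.247817,  N(d₂) = 0.185048
Call price V = S·N(d₁) − K·e^{−rT}·N(d₂) = 21.877287 − 19.354201 = 2.523087
φ(d₁) = (1/√(2π))·e^{−d₁²/2} = 0.316297
Θ = −S·φ(d₁)·σ/(2√T) − r·K·e^{−rT}·N(d₂) = −1.899545 − 0.681268 = -2.580812

price = 2.523087
Θ = -2.580812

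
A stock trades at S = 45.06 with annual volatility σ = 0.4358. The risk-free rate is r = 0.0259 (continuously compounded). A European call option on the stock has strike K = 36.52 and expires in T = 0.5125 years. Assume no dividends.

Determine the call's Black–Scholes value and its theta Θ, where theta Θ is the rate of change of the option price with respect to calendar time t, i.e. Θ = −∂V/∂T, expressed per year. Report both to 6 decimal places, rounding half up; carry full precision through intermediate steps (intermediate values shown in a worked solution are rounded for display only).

σ√T = 0.4358·√0.5125 = 0.311985
d₁ = (ln(S/K) + (r+σ²/2)T) / (σ√T) = (ln(45.06/36.52) + (0.0259+0.4358²/2)·0.5125) / 0.311985 = (0.210135 + 0.061941) / 0.311985 = 0.872080
d₂ = d₁ − σ√T = 0.872080 − 0.311985 = 0.560094
e^{−rT} = e^{−0.0259·0.5125} = 0.986814
N(d₁) = 0.808418,  N(d₂) = 0.712292
Call price V = S·N(d₁) − K·e^{−rT}·N(d₂) = 36.427294 − 25.669913 = 10.757381
φ(d₁) = (1/√(2π))·e^{−d₁²/2} = 0.272750
Θ = −S·φ(d₁)·σ/(2√T) − r·K·e^{−rT}·N(d₂) = −3.740814 − 0.664851 = -4.405665

price = 10.757381
Θ = -4.405665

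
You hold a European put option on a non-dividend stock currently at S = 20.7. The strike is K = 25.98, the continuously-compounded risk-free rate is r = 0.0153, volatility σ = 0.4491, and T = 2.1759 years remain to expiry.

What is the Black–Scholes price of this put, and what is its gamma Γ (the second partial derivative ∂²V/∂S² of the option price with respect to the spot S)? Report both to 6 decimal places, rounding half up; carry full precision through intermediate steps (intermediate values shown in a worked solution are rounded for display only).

price = 8.404608
Γ = 0.029071

σ√T = 0.4491·√2.1759 = 0.662464
d₁ = (ln(S/K) + (r+σ²/2)T) / (σ√T) = (ln(20.7/25.98) + (0.0153+0.4491²/2)·2.1759) / 0.662464 = (-0.227193 + 0.252721) / 0.662464 = 0.038534
d₂ = d₁ − σ√T = 0.038534 − 0.662464 = -0.623930
e^{−rT} = e^{−0.0153·2.1759} = 0.967257
N(−d₁) = 0.484631,  N(−d₂) = 0.733663
Put price V = K·e^{−rT}·N(−d₂) − S·N(−d₁) = 18.436468 − 10.031860 = 8.404608
φ(d₁) = (1/√(2π))·e^{−d₁²/2} = 0.398646
Γ = φ(d₁) / (S·σ·√T) = 0.029071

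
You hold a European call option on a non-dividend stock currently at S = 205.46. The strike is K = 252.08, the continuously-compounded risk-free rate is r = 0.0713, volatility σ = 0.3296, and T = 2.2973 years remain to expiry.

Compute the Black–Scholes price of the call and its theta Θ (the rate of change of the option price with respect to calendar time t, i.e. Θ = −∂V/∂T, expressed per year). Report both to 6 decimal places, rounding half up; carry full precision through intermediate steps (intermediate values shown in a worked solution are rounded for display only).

σ√T = 0.3296·√2.2973 = 0.499570
d₁ = (ln(S/K) + (r+σ²/2)T) / (σ√T) = (ln(205.46/252.08) + (0.0713+0.3296²/2)·2.2973) / 0.499570 = (-0.204495 + 0.288582) / 0.499570 = 0.168319
d₂ = d₁ − σ√T = 0.168319 − 0.499570 = -0.331250
e^{−rT} = e^{−0.0713·2.2973} = 0.848914
N(d₁) = 0.566834,  N(d₂) = 0.370228
Call price V = S·N(d₁) − K·e^{−rT}·N(d₂) = 116.461715 − 79.226597 = 37.235118
φ(d₁) = (1/√(2π))·e^{−d₁²/2} = 0.393331
Θ = −S·φ(d₁)·σ/(2√T) − r·K·e^{−rT}·N(d₂) = −8.786858 − 5.648856 = -14.435714

price = 37.235118
Θ = -14.435714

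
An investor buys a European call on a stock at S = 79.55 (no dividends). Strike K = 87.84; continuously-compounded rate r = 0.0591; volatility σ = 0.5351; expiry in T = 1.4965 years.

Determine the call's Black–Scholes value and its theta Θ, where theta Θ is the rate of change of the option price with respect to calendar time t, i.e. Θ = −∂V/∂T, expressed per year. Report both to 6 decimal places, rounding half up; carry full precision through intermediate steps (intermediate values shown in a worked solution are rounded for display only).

price = 20.094040
Θ = -8.350431

σ√T = 0.5351·√1.4965 = 0.654596
d₁ = (ln(S/K) + (r+σ²/2)T) / (σ√T) = (ln(79.55/87.84) + (0.0591+0.5351²/2)·1.4965) / 0.654596 = (-0.099131 + 0.302691) / 0.654596 = 0.310970
d₂ = d₁ − σ√T = 0.310970 − 0.654596 = -0.343626
e^{−rT} = e^{−0.0591·1.4965} = 0.915355
N(d₁) = 0.622088,  N(d₂) = 0.365564
Call price V = S·N(d₁) − K·e^{−rT}·N(d₂) = 49.487130 − 29.393090 = 20.094040
φ(d₁) = (1/√(2π))·e^{−d₁²/2} = 0.380112
Θ = −S·φ(d₁)·σ/(2√T) − r·K·e^{−rT}·N(d₂) = −6.613299 − 1.737132 = -8.350431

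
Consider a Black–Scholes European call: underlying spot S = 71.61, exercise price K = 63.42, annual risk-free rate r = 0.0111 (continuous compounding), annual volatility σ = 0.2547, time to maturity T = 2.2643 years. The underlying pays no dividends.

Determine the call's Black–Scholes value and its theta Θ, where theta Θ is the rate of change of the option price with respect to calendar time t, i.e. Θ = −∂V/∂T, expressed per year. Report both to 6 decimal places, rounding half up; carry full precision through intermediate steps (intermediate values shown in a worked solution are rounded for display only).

σ√T = 0.2547·√2.2643 = 0.383262
d₁ = (ln(S/K) + (r+σ²/2)T) / (σ√T) = (ln(71.61/63.42) + (0.0111+0.2547²/2)·2.2643) / 0.383262 = (0.121455 + 0.098579) / 0.383262 = 0.574109
d₂ = d₁ − σ√T = 0.574109 − 0.383262 = 0.190847
e^{−rT} = e^{−0.0111·2.2643} = 0.975179
N(d₁) = 0.717053,  N(d₂) = 0.575677
Call price V = S·N(d₁) − K·e^{−rT}·N(d₂) = 51.348156 − 35.603258 = 15.744898
φ(d₁) = (1/√(2π))·e^{−d₁²/2} = 0.338328
Θ = −S·φ(d₁)·σ/(2√T) − r·K·e^{−rT}·N(d₂) = −2.050425 − 0.395196 = -2.445621

price = 15.744898
Θ = -2.445621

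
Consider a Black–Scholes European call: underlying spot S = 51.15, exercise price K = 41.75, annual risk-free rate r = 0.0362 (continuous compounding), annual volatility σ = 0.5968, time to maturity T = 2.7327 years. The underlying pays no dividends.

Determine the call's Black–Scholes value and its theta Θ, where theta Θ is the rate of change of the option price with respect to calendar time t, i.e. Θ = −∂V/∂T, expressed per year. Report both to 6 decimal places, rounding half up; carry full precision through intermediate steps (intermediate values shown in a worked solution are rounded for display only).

σ√T = 0.5968·√2.7327 = 0.986563
d₁ = (ln(S/K) + (r+σ²/2)T) / (σ√T) = (ln(51.15/41.75) + (0.0362+0.5968²/2)·2.7327) / 0.986563 = (0.203063 + 0.585577) / 0.986563 = 0.799381
d₂ = d₁ − σ√T = 0.799381 − 0.986563 = -0.187182
e^{−rT} = e^{−0.0362·2.7327} = 0.905812
N(d₁) = 0.787965,  N(d₂) = 0.425759
Call price V = S·N(d₁) − K·e^{−rT}·N(d₂) = 40.304427 − 16.101206 = 24.203221
φ(d₁) = (1/√(2π))·e^{−d₁²/2} = 0.289835
Θ = −S·φ(d₁)·σ/(2√T) − r·K·e^{−rT}·N(d₂) = −2.676081 − 0.582864 = -3.258944

price = 24.203221
Θ = -3.258944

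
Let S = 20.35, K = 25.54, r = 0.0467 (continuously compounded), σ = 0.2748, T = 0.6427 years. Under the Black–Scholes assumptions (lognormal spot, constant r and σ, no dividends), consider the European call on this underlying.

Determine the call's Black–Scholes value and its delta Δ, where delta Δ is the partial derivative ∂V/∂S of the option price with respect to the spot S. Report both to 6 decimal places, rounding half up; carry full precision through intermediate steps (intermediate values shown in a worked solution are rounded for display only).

price = 0.499692
Δ = 0.216299

σ√T = 0.2748·√0.6427 = 0.220303
d₁ = (ln(S/K) + (r+σ²/2)T) / (σ√T) = (ln(20.35/25.54) + (0.0467+0.2748²/2)·0.6427) / 0.220303 = (-0.227165 + 0.054281) / 0.220303 = -0.784755
d₂ = d₁ − σ√T = -0.784755 − 0.220303 = -1.005058
e^{−rT} = e^{−0.0467·0.6427} = 0.970432
N(d₁) = 0.216299,  N(d₂) = 0.157434
Call price V = S·N(d₁) − K·e^{−rT}·N(d₂) = 4.401676 − 3.901984 = 0.499692
Δ = N(d₁) = 0.216299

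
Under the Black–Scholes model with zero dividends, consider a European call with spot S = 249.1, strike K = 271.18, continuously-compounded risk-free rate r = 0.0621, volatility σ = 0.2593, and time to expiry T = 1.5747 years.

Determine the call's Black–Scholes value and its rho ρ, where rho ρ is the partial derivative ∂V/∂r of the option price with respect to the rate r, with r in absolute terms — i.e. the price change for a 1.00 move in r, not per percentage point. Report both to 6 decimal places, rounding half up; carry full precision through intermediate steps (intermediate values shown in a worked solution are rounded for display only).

σ√T = 0.2593·√1.5747 = 0.325388
d₁ = (ln(S/K) + (r+σ²/2)T) / (σ√T) = (ln(249.1/271.18) + (0.0621+0.2593²/2)·1.5747) / 0.325388 = (-0.084928 + 0.150728) / 0.325388 = 0.202218
d₂ = d₁ − σ√T = 0.202218 − 0.325388 = -0.123170
e^{−rT} = e^{−0.0621·1.5747} = 0.906840
N(d₁) = 0.580127,  N(d₂) = 0.450986
Call price V = S·N(d₁) − K·e^{−rT}·N(d₂) = 144.509550 − 110.905127 = 33.604423
ρ = K·T·e^{−rT}·N(d₂) = 174.642304

price = 33.604423
ρ = 174.642304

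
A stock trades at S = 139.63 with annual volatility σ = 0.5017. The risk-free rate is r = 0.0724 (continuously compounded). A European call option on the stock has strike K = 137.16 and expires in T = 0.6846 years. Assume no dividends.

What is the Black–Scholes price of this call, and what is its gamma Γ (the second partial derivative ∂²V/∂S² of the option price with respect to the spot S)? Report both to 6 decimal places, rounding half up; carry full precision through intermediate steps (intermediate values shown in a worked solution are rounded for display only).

price = 27.049316
Γ = 0.006428

σ√T = 0.5017·√0.6846 = 0.415109
d₁ = (ln(S/K) + (r+σ²/2)T) / (σ√T) = (ln(139.63/137.16) + (0.0724+0.5017²/2)·0.6846) / 0.415109 = (0.017848 + 0.135723) / 0.415109 = 0.369953
d₂ = d₁ − σ√T = 0.369953 − 0.415109 = -0.045157
e^{−rT} = e^{−0.0724·0.6846} = 0.951643
N(d₁) = 0.644291,  N(d₂) = 0.481991
Call price V = S·N(d₁) − K·e^{−rT}·N(d₂) = 89.962376 − 62.913060 = 27.049316
φ(d₁) = (1/√(2π))·e^{−d₁²/2} = 0.372555
Γ = φ(d₁) / (S·σ·√T) = 0.006428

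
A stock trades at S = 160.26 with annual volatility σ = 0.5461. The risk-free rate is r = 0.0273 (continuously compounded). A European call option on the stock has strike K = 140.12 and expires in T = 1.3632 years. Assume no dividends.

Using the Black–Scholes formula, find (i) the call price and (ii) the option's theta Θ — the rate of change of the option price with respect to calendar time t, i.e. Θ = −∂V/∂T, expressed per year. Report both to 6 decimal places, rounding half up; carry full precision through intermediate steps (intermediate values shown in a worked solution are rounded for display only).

price = 50.834992
Θ = -14.349301

σ√T = 0.5461·√1.3632 = 0.637605
d₁ = (ln(S/K) + (r+σ²/2)T) / (σ√T) = (ln(160.26/140.12) + (0.0273+0.5461²/2)·1.3632) / 0.637605 = (0.134298 + 0.240486) / 0.637605 = 0.587799
d₂ = d₁ − σ√T = 0.587799 − 0.637605 = -0.049806
e^{−rT} = e^{−0.0273·1.3632} = 0.963469
N(d₁) = 0.721666,  N(d₂) = 0.480138
Call price V = S·N(d₁) − K·e^{−rT}·N(d₂) = 115.654270 − 64.819278 = 50.834992
φ(d₁) = (1/√(2π))·e^{−d₁²/2} = 0.335648
Θ = −S·φ(d₁)·σ/(2√T) − r·K·e^{−rT}·N(d₂) = −12.579735 − 1.769566 = -14.349301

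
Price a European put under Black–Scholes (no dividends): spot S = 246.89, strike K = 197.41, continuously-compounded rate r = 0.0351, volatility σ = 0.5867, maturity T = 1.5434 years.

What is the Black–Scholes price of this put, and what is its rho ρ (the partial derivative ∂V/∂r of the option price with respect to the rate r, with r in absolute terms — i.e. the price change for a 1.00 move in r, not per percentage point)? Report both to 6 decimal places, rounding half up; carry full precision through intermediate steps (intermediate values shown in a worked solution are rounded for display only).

σ√T = 0.5867·√1.5434 = 0.728879
d₁ = (ln(S/K) + (r+σ²/2)T) / (σ√T) = (ln(246.89/197.41) + (0.0351+0.5867²/2)·1.5434) / 0.728879 = (0.223660 + 0.319806) / 0.728879 = 0.745619
d₂ = d₁ − σ√T = 0.745619 − 0.728879 = 0.016740
e^{−rT} = e^{−0.0351·1.5434} = 0.947268
N(−d₁) = 0.227949,  N(−d₂) = 0.493322
Put price V = K·e^{−rT}·N(−d₂) − S·N(−d₁) = 92.251310 − 56.278308 = 35.973002
ρ = −K·T·e^{−rT}·N(−d₂) = -142.380671

price = 35.973002
ρ = -142.380671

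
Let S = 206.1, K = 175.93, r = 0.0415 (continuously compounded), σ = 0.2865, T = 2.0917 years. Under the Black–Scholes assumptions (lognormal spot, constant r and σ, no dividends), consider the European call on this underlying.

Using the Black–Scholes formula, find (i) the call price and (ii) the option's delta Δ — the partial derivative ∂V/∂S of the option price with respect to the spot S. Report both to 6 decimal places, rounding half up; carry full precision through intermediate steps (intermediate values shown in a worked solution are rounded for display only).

price = 57.570799
Δ = 0.787754

σ√T = 0.2865·√2.0917 = 0.414357
d₁ = (ln(S/K) + (r+σ²/2)T) / (σ√T) = (ln(206.1/175.93) + (0.0415+0.2865²/2)·2.0917) / 0.414357 = (0.158275 + 0.172651) / 0.414357 = 0.798652
d₂ = d₁ − σ√T = 0.798652 − 0.414357 = 0.384295
e^{−rT} = e^{−0.0415·2.0917} = 0.916855
N(d₁) = 0.787754,  N(d₂) = 0.649620
Call price V = S·N(d₁) − K·e^{−rT}·N(d₂) = 162.356046 − 104.785247 = 57.570799
Δ = N(d₁) = 0.787754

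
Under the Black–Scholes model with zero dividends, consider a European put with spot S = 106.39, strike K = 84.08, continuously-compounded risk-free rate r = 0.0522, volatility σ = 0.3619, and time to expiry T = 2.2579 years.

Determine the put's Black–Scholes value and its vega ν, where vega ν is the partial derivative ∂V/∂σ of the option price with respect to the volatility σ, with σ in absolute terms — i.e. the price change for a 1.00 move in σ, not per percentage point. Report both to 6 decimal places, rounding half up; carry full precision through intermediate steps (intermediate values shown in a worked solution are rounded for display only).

price = 7.388040
ν = 41.716259

σ√T = 0.3619·√2.2579 = 0.543802
d₁ = (ln(S/K) + (r+σ²/2)T) / (σ√T) = (ln(106.39/84.08) + (0.0522+0.3619²/2)·2.2579) / 0.543802 = (0.235343 + 0.265723) / 0.543802 = 0.921412
d₂ = d₁ − σ√T = 0.921412 − 0.543802 = 0.377609
e^{−rT} = e^{−0.0522·2.2579} = 0.888818
N(−d₁) = 0.178418,  N(−d₂) = 0.352860
Put price V = K·e^{−rT}·N(−d₂) − S·N(−d₁) = 26.369907 − 18.981868 = 7.388040
φ(d₁) = (1/√(2π))·e^{−d₁²/2} = 0.260947
ν = S·φ(d₁)·√T = 41.716259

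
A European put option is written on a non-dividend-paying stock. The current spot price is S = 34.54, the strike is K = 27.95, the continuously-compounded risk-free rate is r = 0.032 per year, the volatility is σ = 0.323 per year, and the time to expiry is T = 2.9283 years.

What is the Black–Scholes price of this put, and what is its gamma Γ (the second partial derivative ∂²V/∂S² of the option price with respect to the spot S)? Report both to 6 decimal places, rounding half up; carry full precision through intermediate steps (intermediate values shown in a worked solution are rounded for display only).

σ√T = 0.323·√2.9283 = 0.552727
d₁ = (ln(S/K) + (r+σ²/2)T) / (σ√T) = (ln(34.54/27.95) + (0.032+0.323²/2)·2.9283) / 0.552727 = (0.211701 + 0.246459) / 0.552727 = 0.828909
d₂ = d₁ − σ√T = 0.828909 − 0.552727 = 0.276182
e^{−rT} = e^{−0.032·2.9283} = 0.910551
N(−d₁) = 0.203578,  N(−d₂) = 0.391204
Put price V = K·e^{−rT}·N(−d₂) − S·N(−d₁) = 9.956103 − 7.031586 = 2.924517
φ(d₁) = (1/√(2π))·e^{−d₁²/2} = 0.282951
Γ = φ(d₁) / (S·σ·√T) = 0.014821

price = 2.924517
Γ = 0.014821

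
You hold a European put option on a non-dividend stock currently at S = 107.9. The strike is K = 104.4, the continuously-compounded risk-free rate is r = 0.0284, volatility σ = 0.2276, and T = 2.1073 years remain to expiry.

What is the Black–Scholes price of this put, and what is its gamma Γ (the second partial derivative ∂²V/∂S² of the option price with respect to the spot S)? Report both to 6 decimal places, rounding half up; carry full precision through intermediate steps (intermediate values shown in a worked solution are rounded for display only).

price = 9.273090
Γ = 0.010131

σ√T = 0.2276·√2.1073 = 0.330397
d₁ = (ln(S/K) + (r+σ²/2)T) / (σ√T) = (ln(107.9/104.4) + (0.0284+0.2276²/2)·2.1073) / 0.330397 = (0.032975 + 0.114428) / 0.330397 = 0.446141
d₂ = d₁ − σ√T = 0.446141 − 0.330397 = 0.115745
e^{−rT} = e^{−0.0284·2.1073} = 0.941908
N(−d₁) = 0.327748,  N(−d₂) = 0.453928
Put price V = K·e^{−rT}·N(−d₂) − S·N(−d₁) = 44.637065 − 35.363975 = 9.273090
φ(d₁) = (1/√(2π))·e^{−d₁²/2} = 0.361151
Γ = φ(d₁) / (S·σ·√T) = 0.010131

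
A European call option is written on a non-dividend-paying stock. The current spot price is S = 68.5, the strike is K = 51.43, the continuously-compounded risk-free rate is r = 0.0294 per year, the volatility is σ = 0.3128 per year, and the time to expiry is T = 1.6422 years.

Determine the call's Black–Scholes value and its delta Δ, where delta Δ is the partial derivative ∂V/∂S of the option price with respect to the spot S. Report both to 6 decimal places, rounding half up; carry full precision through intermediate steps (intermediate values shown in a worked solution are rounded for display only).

price = 22.084284
Δ = 0.849872

σ√T = 0.3128·√1.6422 = 0.400848
d₁ = (ln(S/K) + (r+σ²/2)T) / (σ√T) = (ln(68.5/51.43) + (0.0294+0.3128²/2)·1.6422) / 0.400848 = (0.286612 + 0.128620) / 0.400848 = 1.035885
d₂ = d₁ − σ√T = 1.035885 − 0.400848 = 0.635037
e^{−rT} = e^{−0.0294·1.6422} = 0.952866
N(d₁) = 0.849872,  N(d₂) = 0.737298
Call price V = S·N(d₁) − K·e^{−rT}·N(d₂) = 58.216234 − 36.131949 = 22.084284
Δ = N(d₁) = 0.849872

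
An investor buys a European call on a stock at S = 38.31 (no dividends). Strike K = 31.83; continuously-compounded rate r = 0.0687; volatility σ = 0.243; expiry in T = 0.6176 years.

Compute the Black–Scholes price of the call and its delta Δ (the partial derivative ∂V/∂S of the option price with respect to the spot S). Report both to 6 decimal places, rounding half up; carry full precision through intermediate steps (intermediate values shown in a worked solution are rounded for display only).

σ√T = 0.243·√0.6176 = 0.190968
d₁ = (ln(S/K) + (r+σ²/2)T) / (σ√T) = (ln(38.31/31.83) + (0.0687+0.243²/2)·0.6176) / 0.190968 = (0.185302 + 0.060663) / 0.190968 = 1.287994
d₂ = d₁ − σ√T = 1.287994 − 0.190968 = 1.097026
e^{−rT} = e^{−0.0687·0.6176} = 0.958458
N(d₁) = 0.901126,  N(d₂) = 0.863685
Call price V = S·N(d₁) − K·e^{−rT}·N(d₂) = 34.522133 − 26.349068 = 8.173065
Δ = N(d₁) = 0.901126

price = 8.173065
Δ = 0.901126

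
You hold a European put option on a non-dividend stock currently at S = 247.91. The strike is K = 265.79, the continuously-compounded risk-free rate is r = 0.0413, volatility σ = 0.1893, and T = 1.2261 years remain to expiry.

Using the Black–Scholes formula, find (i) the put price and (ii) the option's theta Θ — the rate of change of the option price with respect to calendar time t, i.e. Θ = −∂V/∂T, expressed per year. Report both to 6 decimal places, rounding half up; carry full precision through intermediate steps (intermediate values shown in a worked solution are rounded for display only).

price = 23.354973
Θ = -2.427030

σ√T = 0.1893·√1.2261 = 0.209611
d₁ = (ln(S/K) + (r+σ²/2)T) / (σ√T) = (ln(247.91/265.79) + (0.0413+0.1893²/2)·1.2261) / 0.209611 = (-0.069641 + 0.072606) / 0.209611 = 0.014148
d₂ = d₁ − σ√T = 0.014148 − 0.209611 = -0.195463
e^{−rT} = e^{−0.0413·1.2261} = 0.950623
N(−d₁) = 0.494356,  N(−d₂) = 0.577485
Put price V = K·e^{−rT}·N(−d₂) − S·N(−d₁) = 145.910783 − 122.555810 = 23.354973
φ(d₁) = (1/√(2π))·e^{−d₁²/2} = 0.398902
Θ = −S·φ(d₁)·σ/(2√T) + r·K·e^{−rT}·N(−d₂) = −8.453145 + 6.026115 = -2.427030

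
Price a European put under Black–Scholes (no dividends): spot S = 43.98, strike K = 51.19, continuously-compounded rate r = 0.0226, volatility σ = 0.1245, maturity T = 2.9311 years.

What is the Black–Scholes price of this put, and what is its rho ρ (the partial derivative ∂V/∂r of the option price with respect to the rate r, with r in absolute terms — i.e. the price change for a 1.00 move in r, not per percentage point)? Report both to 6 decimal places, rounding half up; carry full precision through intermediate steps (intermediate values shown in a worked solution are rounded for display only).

price = 6.172573
ρ = -97.494503

σ√T = 0.1245·√2.9311 = 0.213150
d₁ = (ln(S/K) + (r+σ²/2)T) / (σ√T) = (ln(43.98/51.19) + (0.0226+0.1245²/2)·2.9311) / 0.213150 = (-0.151809 + 0.088959) / 0.213150 = -0.294863
d₂ = d₁ − σ√T = -0.294863 − 0.213150 = -0.508013
e^{−rT} = e^{−0.0226·2.9311} = 0.935904
N(−d₁) = 0.615951,  N(−d₂) = 0.694278
Put price V = K·e^{−rT}·N(−d₂) − S·N(−d₁) = 33.262087 − 27.089514 = 6.172573
ρ = −K·T·e^{−rT}·N(−d₂) = -97.494503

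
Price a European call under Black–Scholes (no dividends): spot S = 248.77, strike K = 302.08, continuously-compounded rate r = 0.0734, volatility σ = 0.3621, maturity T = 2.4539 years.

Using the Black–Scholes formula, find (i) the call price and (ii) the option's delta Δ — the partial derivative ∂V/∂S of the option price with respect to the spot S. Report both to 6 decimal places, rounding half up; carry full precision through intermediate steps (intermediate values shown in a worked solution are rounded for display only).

price = 54.198755
Δ = 0.602124

σ√T = 0.3621·√2.4539 = 0.567227
d₁ = (ln(S/K) + (r+σ²/2)T) / (σ√T) = (ln(248.77/302.08) + (0.0734+0.3621²/2)·2.4539) / 0.567227 = (-0.194163 + 0.340990) / 0.567227 = 0.258849
d₂ = d₁ − σ√T = 0.258849 − 0.567227 = -0.308378
e^{−rT} = e^{−0.0734·2.4539} = 0.835173
N(d₁) = 0.602124,  N(d₂) = 0.378898
Call price V = S·N(d₁) − K·e^{−rT}·N(d₂) = 149.790464 − 95.591709 = 54.198755
Δ = N(d₁) = 0.602124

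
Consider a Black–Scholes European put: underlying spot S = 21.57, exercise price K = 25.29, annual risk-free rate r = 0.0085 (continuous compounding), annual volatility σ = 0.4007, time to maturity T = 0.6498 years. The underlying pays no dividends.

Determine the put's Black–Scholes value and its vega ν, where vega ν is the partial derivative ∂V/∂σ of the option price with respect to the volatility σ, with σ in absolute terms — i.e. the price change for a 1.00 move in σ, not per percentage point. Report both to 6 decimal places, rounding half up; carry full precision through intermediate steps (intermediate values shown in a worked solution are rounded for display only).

price = 5.116412
ν = 6.603031

σ√T = 0.4007·√0.6498 = 0.323005
d₁ = (ln(S/K) + (r+σ²/2)T) / (σ√T) = (ln(21.57/25.29) + (0.0085+0.4007²/2)·0.6498) / 0.323005 = (-0.159106 + 0.057689) / 0.323005 = -0.313977
d₂ = d₁ − σ√T = -0.313977 − 0.323005 = -0.636982
e^{−rT} = e^{−0.0085·0.6498} = 0.994492
N(−d₁) = 0.623231,  N(−d₂) = 0.737932
Put price V = K·e^{−rT}·N(−d₂) − S·N(−d₁) = 18.559501 − 13.443089 = 5.116412
φ(d₁) = (1/√(2π))·e^{−d₁²/2} = 0.379755
ν = S·φ(d₁)·√T = 6.603031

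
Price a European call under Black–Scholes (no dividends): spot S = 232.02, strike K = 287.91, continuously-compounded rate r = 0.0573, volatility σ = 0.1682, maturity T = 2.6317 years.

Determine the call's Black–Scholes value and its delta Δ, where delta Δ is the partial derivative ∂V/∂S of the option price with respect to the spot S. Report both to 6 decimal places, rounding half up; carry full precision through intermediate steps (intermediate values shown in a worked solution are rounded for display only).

price = 18.960715
Δ = 0.459424

σ√T = 0.1682·√2.6317 = 0.272863
d₁ = (ln(S/K) + (r+σ²/2)T) / (σ√T) = (ln(232.02/287.91) + (0.0573+0.1682²/2)·2.6317) / 0.272863 = (-0.215824 + 0.188023) / 0.272863 = -0.101886
d₂ = d₁ − σ√T = -0.101886 − 0.272863 = -0.374749
e^{−rT} = e^{−0.0573·2.6317} = 0.860023
N(d₁) = 0.459424,  N(d₂) = 0.353924
Call price V = S·N(d₁) − K·e^{−rT}·N(d₂) = 106.595450 − 87.634735 = 18.960715
Δ = N(d₁) = 0.459424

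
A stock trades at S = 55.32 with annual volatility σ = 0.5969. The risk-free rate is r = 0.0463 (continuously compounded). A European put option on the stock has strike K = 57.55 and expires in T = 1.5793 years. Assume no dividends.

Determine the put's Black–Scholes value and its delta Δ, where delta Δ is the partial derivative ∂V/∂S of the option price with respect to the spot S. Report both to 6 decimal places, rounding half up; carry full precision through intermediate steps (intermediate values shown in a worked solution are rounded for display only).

σ√T = 0.5969·√1.5793 = 0.750125
d₁ = (ln(S/K) + (r+σ²/2)T) / (σ√T) = (ln(55.32/57.55) + (0.0463+0.5969²/2)·1.5793) / 0.750125 = (-0.039520 + 0.354466) / 0.750125 = 0.419858
d₂ = d₁ − σ√T = 0.419858 − 0.750125 = -0.330268
e^{−rT} = e^{−0.0463·1.5793} = 0.929488
N(−d₁) = 0.337295,  N(−d₂) = 0.629401
Put price V = K·e^{−rT}·N(−d₂) − S·N(−d₁) = 33.667939 − 18.659140 = 15.008799
Δ = −N(−d₁) = -0.337295

price = 15.008799
Δ = -0.337295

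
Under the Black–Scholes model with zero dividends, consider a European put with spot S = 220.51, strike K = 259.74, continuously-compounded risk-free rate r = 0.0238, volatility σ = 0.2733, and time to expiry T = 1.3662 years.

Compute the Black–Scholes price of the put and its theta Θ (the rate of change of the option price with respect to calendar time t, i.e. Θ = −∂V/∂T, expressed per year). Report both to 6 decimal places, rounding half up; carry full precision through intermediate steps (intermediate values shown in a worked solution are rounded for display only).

σ√T = 0.2733·√1.3662 = 0.319445
d₁ = (ln(S/K) + (r+σ²/2)T) / (σ√T) = (ln(220.51/259.74) + (0.0238+0.2733²/2)·1.3662) / 0.319445 = (-0.163738 + 0.083538) / 0.319445 = -0.251059
d₂ = d₁ − σ√T = -0.251059 − 0.319445 = -0.570505
e^{−rT} = e^{−0.0238·1.3662} = 0.968007
N(−d₁) = 0.599116,  N(−d₂) = 0.715832
Put price V = K·e^{−rT}·N(−d₂) − S·N(−d₁) = 179.981903 − 132.111053 = 47.870850
φ(d₁) = (1/√(2π))·e^{−d₁²/2} = 0.386565
Θ = −S·φ(d₁)·σ/(2√T) + r·K·e^{−rT}·N(−d₂) = −9.965610 + 4.283569 = -5.682040

price = 47.870850
Θ = -5.682040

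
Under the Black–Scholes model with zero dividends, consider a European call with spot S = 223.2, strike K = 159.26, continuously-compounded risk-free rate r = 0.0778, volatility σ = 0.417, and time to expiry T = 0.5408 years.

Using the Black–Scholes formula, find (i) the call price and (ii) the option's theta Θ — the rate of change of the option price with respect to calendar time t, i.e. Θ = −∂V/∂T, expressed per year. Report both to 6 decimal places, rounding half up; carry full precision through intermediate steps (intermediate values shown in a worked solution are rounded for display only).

price = 73.415516
Θ = -19.820006

σ√T = 0.417·√0.5408 = 0.306658
d₁ = (ln(S/K) + (r+σ²/2)T) / (σ√T) = (ln(223.2/159.26) + (0.0778+0.417²/2)·0.5408) / 0.306658 = (0.337530 + 0.089094) / 0.306658 = 1.391204
d₂ = d₁ − σ√T = 1.391204 − 0.306658 = 1.084546
e^{−rT} = e^{−0.0778·0.5408} = 0.958799
N(d₁) = 0.917918,  N(d₂) = 0.860939
Call price V = S·N(d₁) − K·e^{−rT}·N(d₂) = 204.879349 − 131.463833 = 73.415516
φ(d₁) = (1/√(2π))·e^{−d₁²/2} = 0.151577
Θ = −S·φ(d₁)·σ/(2√T) − r·K·e^{−rT}·N(d₂) = −9.592120 − 10.227886 = -19.820006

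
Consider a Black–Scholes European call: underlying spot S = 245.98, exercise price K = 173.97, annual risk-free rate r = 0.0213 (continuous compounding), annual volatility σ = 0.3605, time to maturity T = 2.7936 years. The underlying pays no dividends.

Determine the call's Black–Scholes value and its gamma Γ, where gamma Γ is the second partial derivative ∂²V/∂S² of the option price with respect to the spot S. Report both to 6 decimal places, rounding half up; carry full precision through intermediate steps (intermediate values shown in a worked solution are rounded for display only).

price = 99.682188
Γ = 0.001674

σ√T = 0.3605·√2.7936 = 0.602542
d₁ = (ln(S/K) + (r+σ²/2)T) / (σ√T) = (ln(245.98/173.97) + (0.0213+0.3605²/2)·2.7936) / 0.602542 = (0.346367 + 0.241032) / 0.602542 = 0.974869
d₂ = d₁ − σ√T = 0.974869 − 0.602542 = 0.372327
e^{−rT} = e^{−0.0213·2.7936} = 0.942232
N(d₁) = 0.835187,  N(d₂) = 0.645175
Call price V = S·N(d₁) − K·e^{−rT}·N(d₂) = 205.439384 − 105.757196 = 99.682188
φ(d₁) = (1/√(2π))·e^{−d₁²/2} = 0.248050
Γ = φ(d₁) / (S·σ·√T) = 0.001674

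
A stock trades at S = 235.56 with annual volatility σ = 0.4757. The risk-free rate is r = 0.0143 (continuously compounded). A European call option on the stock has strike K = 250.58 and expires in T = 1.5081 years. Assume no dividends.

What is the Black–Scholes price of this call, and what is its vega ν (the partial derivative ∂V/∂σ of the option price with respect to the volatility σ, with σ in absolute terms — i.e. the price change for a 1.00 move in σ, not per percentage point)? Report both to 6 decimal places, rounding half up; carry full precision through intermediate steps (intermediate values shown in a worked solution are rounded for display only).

σ√T = 0.4757·√1.5081 = 0.584182
d₁ = (ln(S/K) + (r+σ²/2)T) / (σ√T) = (ln(235.56/250.58) + (0.0143+0.4757²/2)·1.5081) / 0.584182 = (-0.061813 + 0.192200) / 0.584182 = 0.223197
d₂ = d₁ − σ√T = 0.223197 − 0.584182 = -0.360985
e^{−rT} = e^{−0.0143·1.5081} = 0.978665
N(d₁) = 0.588309,  N(d₂) = 0.359055
Call price V = S·N(d₁) − K·e^{−rT}·N(d₂) = 138.582033 − 88.052515 = 50.529518
φ(d₁) = (1/√(2π))·e^{−d₁²/2} = 0.389128
ν = S·φ(d₁)·√T = 112.566482

price = 50.529518
ν = 112.566482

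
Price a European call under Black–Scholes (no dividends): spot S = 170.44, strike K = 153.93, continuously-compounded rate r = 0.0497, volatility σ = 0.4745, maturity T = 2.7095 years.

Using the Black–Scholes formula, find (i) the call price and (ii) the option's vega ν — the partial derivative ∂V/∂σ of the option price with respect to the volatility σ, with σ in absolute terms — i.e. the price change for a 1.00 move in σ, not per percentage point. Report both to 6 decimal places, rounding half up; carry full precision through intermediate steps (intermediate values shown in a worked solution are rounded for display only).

price = 66.277931
ν = 88.008758

σ√T = 0.4745·√2.7095 = 0.781054
d₁ = (ln(S/K) + (r+σ²/2)T) / (σ√T) = (ln(170.44/153.93) + (0.0497+0.4745²/2)·2.7095) / 0.781054 = (0.101885 + 0.439684) / 0.781054 = 0.693384
d₂ = d₁ − σ√T = 0.693384 − 0.781054 = -0.087670
e^{−rT} = e^{−0.0497·2.7095} = 0.874011
N(d₁) = 0.755966,  N(d₂) = 0.465070
Call price V = S·N(d₁) − K·e^{−rT}·N(d₂) = 128.846781 − 62.568850 = 66.277931
φ(d₁) = (1/√(2π))·e^{−d₁²/2} = 0.313697
ν = S·φ(d₁)·√T = 88.008758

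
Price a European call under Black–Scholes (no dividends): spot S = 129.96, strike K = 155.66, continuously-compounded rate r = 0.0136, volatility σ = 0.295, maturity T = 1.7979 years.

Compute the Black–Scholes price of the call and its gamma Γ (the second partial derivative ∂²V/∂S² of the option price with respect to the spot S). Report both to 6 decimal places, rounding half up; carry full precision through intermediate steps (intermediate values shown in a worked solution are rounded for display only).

price = 12.795075
Γ = 0.007612

σ√T = 0.295·√1.7979 = 0.395553
d₁ = (ln(S/K) + (r+σ²/2)T) / (σ√T) = (ln(129.96/155.66) + (0.0136+0.295²/2)·1.7979) / 0.395553 = (-0.180447 + 0.102683) / 0.395553 = -0.196598
d₂ = d₁ − σ√T = -0.196598 − 0.395553 = -0.592151
e^{−rT} = e^{−0.0136·1.7979} = 0.975845
N(d₁) = 0.422071,  N(d₂) = 0.276875
Call price V = S·N(d₁) − K·e^{−rT}·N(d₂) = 54.852366 − 42.057291 = 12.795075
φ(d₁) = (1/√(2π))·e^{−d₁²/2} = 0.391307
Γ = φ(d₁) / (S·σ·√T) = 0.007612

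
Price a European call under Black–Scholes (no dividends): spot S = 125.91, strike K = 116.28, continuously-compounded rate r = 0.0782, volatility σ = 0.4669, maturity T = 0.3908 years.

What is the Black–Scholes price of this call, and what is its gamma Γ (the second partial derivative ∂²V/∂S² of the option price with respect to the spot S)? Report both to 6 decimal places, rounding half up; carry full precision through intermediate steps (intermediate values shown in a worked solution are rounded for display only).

price = 21.378597
Γ = 0.009467

σ√T = 0.4669·√0.3908 = 0.291878
d₁ = (ln(S/K) + (r+σ²/2)T) / (σ√T) = (ln(125.91/116.28) + (0.0782+0.4669²/2)·0.3908) / 0.291878 = (0.079566 + 0.073157) / 0.291878 = 0.523244
d₂ = d₁ − σ√T = 0.523244 − 0.291878 = 0.231366
e^{−rT} = e^{−0.0782·0.3908} = 0.969902
N(d₁) = 0.699598,  N(d₂) = 0.591485
Call price V = S·N(d₁) − K·e^{−rT}·N(d₂) = 88.086333 − 66.707736 = 21.378597
φ(d₁) = (1/√(2π))·e^{−d₁²/2} = 0.347903
Γ = φ(d₁) / (S·σ·√T) = 0.009467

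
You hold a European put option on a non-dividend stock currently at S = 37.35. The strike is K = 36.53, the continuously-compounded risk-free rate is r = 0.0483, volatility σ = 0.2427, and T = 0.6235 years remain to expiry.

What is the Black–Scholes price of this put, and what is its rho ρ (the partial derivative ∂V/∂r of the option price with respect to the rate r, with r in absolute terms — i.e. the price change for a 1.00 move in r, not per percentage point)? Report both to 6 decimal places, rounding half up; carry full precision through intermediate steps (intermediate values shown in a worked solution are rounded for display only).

price = 1.929209
ρ = -9.496511

σ√T = 0.2427·√0.6235 = 0.191641
d₁ = (ln(S/K) + (r+σ²/2)T) / (σ√T) = (ln(37.35/36.53) + (0.0483+0.2427²/2)·0.6235) / 0.191641 = (0.022199 + 0.048478) / 0.191641 = 0.368800
d₂ = d₁ − σ√T = 0.368800 − 0.191641 = 0.177160
e^{−rT} = e^{−0.0483·0.6235} = 0.970334
N(−d₁) = 0.356138,  N(−d₂) = 0.429691
Put price V = K·e^{−rT}·N(−d₂) − S·N(−d₁) = 15.230972 − 13.301763 = 1.929209
ρ = −K·T·e^{−rT}·N(−d₂) = -9.496511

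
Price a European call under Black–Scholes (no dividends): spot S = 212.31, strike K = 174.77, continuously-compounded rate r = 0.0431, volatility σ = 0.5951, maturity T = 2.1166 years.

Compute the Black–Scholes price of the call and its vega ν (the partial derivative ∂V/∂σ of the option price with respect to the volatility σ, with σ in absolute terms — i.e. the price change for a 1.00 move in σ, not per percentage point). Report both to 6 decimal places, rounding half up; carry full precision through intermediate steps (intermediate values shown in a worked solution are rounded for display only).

price = 91.785837
ν = 92.105079

σ√T = 0.5951·√2.1166 = 0.865784
d₁ = (ln(S/K) + (r+σ²/2)T) / (σ√T) = (ln(212.31/174.77) + (0.0431+0.5951²/2)·2.1166) / 0.865784 = (0.194577 + 0.466016) / 0.865784 = 0.763000
d₂ = d₁ − σ√T = 0.763000 − 0.865784 = -0.102784
e^{−rT} = e^{−0.0431·2.1166} = 0.912812
N(d₁) = 0.777268,  N(d₂) = 0.459067
Call price V = S·N(d₁) − K·e^{−rT}·N(d₂) = 165.021821 − 73.235985 = 91.785837
φ(d₁) = (1/√(2π))·e^{−d₁²/2} = 0.298190
ν = S·φ(d₁)·√T = 92.105079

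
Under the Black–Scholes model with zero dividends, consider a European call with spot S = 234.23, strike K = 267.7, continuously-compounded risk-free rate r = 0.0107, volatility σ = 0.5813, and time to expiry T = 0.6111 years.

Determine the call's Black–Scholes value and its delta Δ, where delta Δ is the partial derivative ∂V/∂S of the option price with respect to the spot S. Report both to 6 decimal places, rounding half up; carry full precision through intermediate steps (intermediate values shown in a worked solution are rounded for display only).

σ√T = 0.5813·√0.6111 = 0.454419
d₁ = (ln(S/K) + (r+σ²/2)T) / (σ√T) = (ln(234.23/267.7) + (0.0107+0.5813²/2)·0.6111) / 0.454419 = (-0.133563 + 0.109787) / 0.454419 = -0.052322
d₂ = d₁ − σ√T = -0.052322 − 0.454419 = -0.506741
e^{−rT} = e^{−0.0107·0.6111} = 0.993483
N(d₁) = 0.479136,  N(d₂) = 0.306168
Call price V = S·N(d₁) − K·e^{−rT}·N(d₂) = 112.227993 − 81.427026 = 30.800967
Δ = N(d₁) = 0.479136

price = 30.800967
Δ = 0.479136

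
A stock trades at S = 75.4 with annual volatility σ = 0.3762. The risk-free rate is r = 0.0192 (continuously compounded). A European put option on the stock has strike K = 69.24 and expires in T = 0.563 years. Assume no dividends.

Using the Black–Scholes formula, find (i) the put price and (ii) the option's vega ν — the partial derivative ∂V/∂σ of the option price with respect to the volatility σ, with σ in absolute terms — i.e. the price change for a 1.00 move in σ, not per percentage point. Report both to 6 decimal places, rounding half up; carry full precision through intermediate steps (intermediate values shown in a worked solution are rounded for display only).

price = 5.082541
ν = 20.101093

σ√T = 0.3762·√0.563 = 0.282275
d₁ = (ln(S/K) + (r+σ²/2)T) / (σ√T) = (ln(75.4/69.24) + (0.0192+0.3762²/2)·0.563) / 0.282275 = (0.085229 + 0.050649) / 0.282275 = 0.481366
d₂ = d₁ − σ√T = 0.481366 − 0.282275 = 0.199091
e^{−rT} = e^{−0.0192·0.563} = 0.989249
N(−d₁) = 0.315128,  N(−d₂) = 0.421096
Put price V = K·e^{−rT}·N(−d₂) − S·N(−d₁) = 28.843200 − 23.760659 = 5.082541
φ(d₁) = (1/√(2π))·e^{−d₁²/2} = 0.355299
ν = S·φ(d₁)·√T = 20.101093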